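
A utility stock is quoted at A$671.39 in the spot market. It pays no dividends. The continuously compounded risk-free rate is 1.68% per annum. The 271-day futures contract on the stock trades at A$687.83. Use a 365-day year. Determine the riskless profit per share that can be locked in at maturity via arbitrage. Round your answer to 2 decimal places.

Fair futures: F* = S·e^(carry·T), with carry = r = 0.0168
F* = 671.39 · e^(0.0168 × 271/365) = 671.39 · e^0.012473 = 671.39 × 1.012551 = A$679.8166
Market A$687.83 > fair A$679.8166: forward overpriced → cash-and-carry (buy spot, short the forward).
At maturity, profit = |F_mkt − F*| = |687.83 − 679.8166| = A$8.01 per share

A$8.01 per share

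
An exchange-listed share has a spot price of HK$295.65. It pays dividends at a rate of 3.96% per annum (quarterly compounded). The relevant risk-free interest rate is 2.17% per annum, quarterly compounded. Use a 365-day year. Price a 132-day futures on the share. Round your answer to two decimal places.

HK$293.76

F = S · (1+r/4)^(4T) / (1+q/4)^(4T)
= 295.65 × 1.007857 / 1.014353 = 295.65 × 0.993596
F = HK$293.76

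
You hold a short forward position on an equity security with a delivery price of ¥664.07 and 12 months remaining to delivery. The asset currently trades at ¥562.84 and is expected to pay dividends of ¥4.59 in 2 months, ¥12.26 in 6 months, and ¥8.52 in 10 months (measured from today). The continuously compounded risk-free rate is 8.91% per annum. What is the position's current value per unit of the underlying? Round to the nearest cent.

¥68.78

PV(remaining dividends) I = 4.59·e^(−0.0891·2/12) + 12.26·e^(−0.0891·6/12) + 8.52·e^(−0.0891·10/12) = 24.1585
Current forward F = (S − I)·e^(rT) = (562.84 − 24.1585)·e^(0.0891·12/12) = 538.6815 × 1.093190 = 588.8812
Value (long) = (F − K)·e^(−rT) = (588.8812 − 664.07) × 0.914754 = -68.7793
Short position value = −(long value) = ¥68.78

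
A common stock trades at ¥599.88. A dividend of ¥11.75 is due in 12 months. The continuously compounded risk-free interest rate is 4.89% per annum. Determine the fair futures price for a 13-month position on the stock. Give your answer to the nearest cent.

PV(dividends) I = 11.75·e^(−0.0489·12/12)
I = 11.1892
F = (S − I)·e^(rT) = (599.88 − 11.1892) · e^(0.0489·13/12)
= 588.6908 · e^0.052975 = 588.6908 × 1.054403 = ¥620.72

¥620.72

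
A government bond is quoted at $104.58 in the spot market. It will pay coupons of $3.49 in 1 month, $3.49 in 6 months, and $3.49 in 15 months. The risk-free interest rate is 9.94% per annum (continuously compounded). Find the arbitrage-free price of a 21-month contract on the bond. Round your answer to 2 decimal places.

$112.71

PV(coupons) I = 3.49·e^(−0.0994·1/12) + 3.49·e^(−0.0994·6/12) + 3.49·e^(−0.0994·15/12)
I = 3.4612 + 3.3208 + 3.0822 = 9.8642
F = (S − I)·e^(rT) = (104.58 − 9.8642) · e^(0.0994·21/12)
= 94.7158 · e^0.173950 = 94.7158 × 1.189996 = $112.71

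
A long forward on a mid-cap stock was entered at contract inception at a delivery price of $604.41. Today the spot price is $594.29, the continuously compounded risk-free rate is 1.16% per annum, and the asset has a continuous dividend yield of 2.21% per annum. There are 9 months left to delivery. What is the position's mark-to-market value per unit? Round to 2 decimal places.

-$14.65

Current fair forward for the remaining 9 months: F = S·e^((r − q)·T), (r − q) = 0.0116 − 0.0221 = -0.0105
F = 594.29 · e^(-0.0105 × 9/12) = 594.29 × 0.992156 = 589.6284
Value of long forward = (F − K)·e^(−rT) = (589.6284 − 604.41) · e^(−0.0116·9/12)
= -14.7816 × 0.991338 = -14.65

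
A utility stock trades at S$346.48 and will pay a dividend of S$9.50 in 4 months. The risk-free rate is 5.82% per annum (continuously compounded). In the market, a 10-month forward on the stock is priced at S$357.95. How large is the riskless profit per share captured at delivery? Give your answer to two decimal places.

PV(dividends) I = 9.50·e^(−0.0582·4/12) = 9.3175
Fair forward F* = (S − I)·e^(rT) = (346.48 − 9.3175)·e^0.048500 = 337.1625 × 1.049695 = 353.9178
Market S$357.95 > fair 353.9178: forward overpriced → cash-and-carry (borrow at r, buy the stock and collect the dividends, short the forward).
Profit at T = |F_mkt − F*| = |357.95 − 353.9178| = S$4.03 per share

S$4.03 per share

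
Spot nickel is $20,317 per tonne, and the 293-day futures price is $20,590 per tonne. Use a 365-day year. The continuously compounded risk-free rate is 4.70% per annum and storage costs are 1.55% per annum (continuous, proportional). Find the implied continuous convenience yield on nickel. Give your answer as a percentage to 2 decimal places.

F = S·e^((r+u−y)T) ⇒ (r+u−y) = ln(F/S)/T
ln(20590/20317) = 0.013348; /T ⇒ 0.016628
y = r + u − ln(F/S)/T = 0.0470 + 0.0155 − 0.016628 = 0.045872
y = 4.59%

4.59%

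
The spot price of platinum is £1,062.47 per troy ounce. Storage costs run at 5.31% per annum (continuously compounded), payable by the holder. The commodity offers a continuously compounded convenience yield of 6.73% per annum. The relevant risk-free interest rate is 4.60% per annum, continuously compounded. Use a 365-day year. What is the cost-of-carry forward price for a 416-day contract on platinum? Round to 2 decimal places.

Net carry = r + u − y = 0.0460 + 0.0531 − 0.0673 = 0.0318
F = S·e^((r+u−y)T) = 1062.47 · e^(0.0318 × 416/365) = 1062.47 · e^0.03624329
= 1062.47 × 1.03690809 = £1,101.68 per troy ounce

£1,101.68 per troy ounce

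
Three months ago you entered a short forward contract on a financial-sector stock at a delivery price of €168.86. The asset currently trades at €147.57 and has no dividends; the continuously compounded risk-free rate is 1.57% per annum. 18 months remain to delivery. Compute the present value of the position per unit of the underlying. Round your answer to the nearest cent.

Current fair forward for the remaining 18 months: F = S·e^(r·T), r = 0.0157
F = 147.57 · e^(0.0157 × 18/12) = 147.57 × 1.023829 = 151.0864
Value of long forward = (F − K)·e^(−rT) = (151.0864 − 168.86) · e^(−0.0157·18/12)
= -17.7736 × 0.976725 = -17.36
Short position value = −(long value) = €17.36

€17.36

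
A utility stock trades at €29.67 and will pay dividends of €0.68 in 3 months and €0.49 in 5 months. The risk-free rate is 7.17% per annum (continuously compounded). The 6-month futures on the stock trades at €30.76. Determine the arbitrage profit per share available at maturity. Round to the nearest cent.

€1.19 per share

PV(dividends) I = 0.68·e^(−0.0717·3/12) + 0.49·e^(−0.0717·5/12) = 1.1435
Fair futures F* = (S − I)·e^(rT) = (29.67 − 1.1435)·e^0.035850 = 28.5265 × 1.036500 = 29.5677
Market €30.76 > fair 29.5677: forward overpriced → cash-and-carry (borrow at r, buy the stock and collect the dividends, short the forward).
Profit at T = |F_mkt − F*| = |30.76 − 29.5677| = €1.19 per share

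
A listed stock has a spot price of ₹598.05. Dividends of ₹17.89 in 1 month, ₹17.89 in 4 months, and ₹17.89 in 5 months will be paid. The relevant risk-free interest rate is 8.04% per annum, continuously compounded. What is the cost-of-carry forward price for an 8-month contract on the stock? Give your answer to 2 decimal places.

PV(dividends) I = 17.89·e^(−0.0804·1/12) + 17.89·e^(−0.0804·4/12) + 17.89·e^(−0.0804·5/12)
I = 17.7705 + 17.4169 + 17.3006 = 52.4880
F = (S − I)·e^(rT) = (598.05 − 52.4880) · e^(0.0804·8/12)
= 545.5620 · e^0.053600 = 545.5620 × 1.055062 = ₹575.60

₹575.60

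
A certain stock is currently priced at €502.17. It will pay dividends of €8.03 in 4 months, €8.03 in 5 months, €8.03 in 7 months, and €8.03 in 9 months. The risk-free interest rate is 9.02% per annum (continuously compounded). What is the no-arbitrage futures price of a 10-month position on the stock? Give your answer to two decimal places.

€508.33

PV(dividends) I = 8.03·e^(−0.0902·4/12) + 8.03·e^(−0.0902·5/12) + 8.03·e^(−0.0902·7/12) + 8.03·e^(−0.0902·9/12)
I = 7.7922 + 7.7338 + 7.6184 + 7.5047 = 30.6491
F = (S − I)·e^(rT) = (502.17 − 30.6491) · e^(0.0902·10/12)
= 471.5209 · e^0.075167 = 471.5209 × 1.078064 = €508.33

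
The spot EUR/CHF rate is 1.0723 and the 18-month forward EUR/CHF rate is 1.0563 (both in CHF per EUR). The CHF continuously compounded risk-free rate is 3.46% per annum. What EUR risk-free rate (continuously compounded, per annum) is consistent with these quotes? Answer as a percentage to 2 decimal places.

F = S·e^((r_CHF − r_EUR)T) ⇒ r_EUR = r_CHF − ln(F/S)/T
ln(1.0563/1.0723) = -0.015034; /(18/12) = -0.010023
r_EUR = 0.0346 + 0.010023 = 0.044623
r_EUR = 4.46%

4.46%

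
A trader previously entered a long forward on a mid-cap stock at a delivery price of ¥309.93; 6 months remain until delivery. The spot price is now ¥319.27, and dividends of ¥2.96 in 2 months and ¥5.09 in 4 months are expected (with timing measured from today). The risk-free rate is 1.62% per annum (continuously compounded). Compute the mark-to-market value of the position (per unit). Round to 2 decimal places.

PV(remaining dividends) I = 2.96·e^(−0.0162·2/12) + 5.09·e^(−0.0162·4/12) = 8.0146
Current forward F = (S − I)·e^(rT) = (319.27 − 8.0146)·e^(0.0162·6/12) = 311.2554 × 1.008133 = 313.7868
Value (long) = (F − K)·e^(−rT) = (313.7868 − 309.93) × 0.991933 = 3.8257
Value = ¥3.83

¥3.83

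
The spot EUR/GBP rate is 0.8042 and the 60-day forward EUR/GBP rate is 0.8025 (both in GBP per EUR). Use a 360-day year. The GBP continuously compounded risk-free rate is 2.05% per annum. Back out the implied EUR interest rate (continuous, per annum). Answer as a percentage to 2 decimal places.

F = S·e^((r_GBP − r_EUR)T) ⇒ r_EUR = r_GBP − ln(F/S)/T
ln(0.8025/0.8042) = -0.002116; /(60/360) = -0.012696
r_EUR = 0.0205 + 0.012696 = 0.033196
r_EUR = 3.32%

3.32%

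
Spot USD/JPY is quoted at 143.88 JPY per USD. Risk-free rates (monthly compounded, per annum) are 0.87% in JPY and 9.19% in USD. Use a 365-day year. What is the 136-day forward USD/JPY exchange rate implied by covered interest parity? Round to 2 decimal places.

By covered interest parity, F = S · (1+r_JPY/12)^(12T) / (1+r_USD/12)^(12T)
= 143.88 × 1.003246 / 1.034700 = 143.88 × 0.969601
F = 139.51 JPY per USD

139.51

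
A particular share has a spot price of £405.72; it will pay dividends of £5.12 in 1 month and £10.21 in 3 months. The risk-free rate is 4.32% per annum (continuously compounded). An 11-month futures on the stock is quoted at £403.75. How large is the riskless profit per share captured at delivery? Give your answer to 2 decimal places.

£2.54 per share

PV(dividends) I = 5.12·e^(−0.0432·1/12) + 10.21·e^(−0.0432·3/12) = 15.2019
Fair futures F* = (S − I)·e^(rT) = (405.72 − 15.2019)·e^0.039600 = 390.5181 × 1.040395 = 406.2931
Market £403.75 < fair 406.2931: forward underpriced → reverse cash-and-carry (short the stock, invest proceeds at r, pay the dividends, go long the forward).
Profit at T = |F_mkt − F*| = |403.75 − 406.2931| = £2.54 per share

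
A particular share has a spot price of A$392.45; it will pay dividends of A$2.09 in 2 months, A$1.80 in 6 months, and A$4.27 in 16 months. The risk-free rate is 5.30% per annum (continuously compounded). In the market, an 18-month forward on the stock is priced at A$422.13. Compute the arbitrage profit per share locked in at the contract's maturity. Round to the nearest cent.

PV(dividends) I = 2.09·e^(−0.0530·2/12) + 1.80·e^(−0.0530·6/12) + 4.27·e^(−0.0530·16/12) = 7.8032
Fair forward F* = (S − I)·e^(rT) = (392.45 − 7.8032)·e^0.079500 = 384.6468 × 1.082746 = 416.4748
Market A$422.13 > fair 416.4748: forward overpriced → cash-and-carry (borrow at r, buy the stock and collect the dividends, short the forward).
Profit at T = |F_mkt − F*| = |422.13 − 416.4748| = A$5.66 per share

A$5.66 per share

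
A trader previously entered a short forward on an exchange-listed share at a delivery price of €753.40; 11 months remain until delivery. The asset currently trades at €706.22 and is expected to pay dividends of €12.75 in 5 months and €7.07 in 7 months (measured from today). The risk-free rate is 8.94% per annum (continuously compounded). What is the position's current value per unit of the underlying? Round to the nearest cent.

€6.90

PV(remaining dividends) I = 12.75·e^(−0.0894·5/12) + 7.07·e^(−0.0894·7/12) = 18.9945
Current forward F = (S − I)·e^(rT) = (706.22 − 18.9945)·e^(0.0894·11/12) = 687.2255 × 1.085402 = 745.9159
Value (long) = (F − K)·e^(−rT) = (745.9159 − 753.40) × 0.921318 = -6.8952
Short position value = −(long value) = €6.90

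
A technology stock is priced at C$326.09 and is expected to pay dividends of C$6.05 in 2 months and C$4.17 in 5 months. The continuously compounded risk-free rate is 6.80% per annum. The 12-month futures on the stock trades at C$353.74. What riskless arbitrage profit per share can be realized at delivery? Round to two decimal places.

C$15.45 per share

PV(dividends) I = 6.05·e^(−0.0680·2/12) + 4.17·e^(−0.0680·5/12) = 10.0353
Fair futures F* = (S − I)·e^(rT) = (326.09 − 10.0353)·e^0.068000 = 316.0547 × 1.070365 = 338.2939
Market C$353.74 > fair 338.2939: forward overpriced → cash-and-carry (borrow at r, buy the stock and collect the dividends, short the forward).
Profit at T = |F_mkt − F*| = |353.74 − 338.2939| = C$15.45 per share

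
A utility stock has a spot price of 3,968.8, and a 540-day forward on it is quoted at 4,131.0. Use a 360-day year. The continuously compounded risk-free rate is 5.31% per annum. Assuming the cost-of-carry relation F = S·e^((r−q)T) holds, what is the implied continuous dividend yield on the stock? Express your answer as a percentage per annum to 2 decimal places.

2.64%

From F = S·e^((r−q)T): (r − q) = ln(F/S)/T
ln(4131.0/3968.8) = ln(1.040869) = 0.040056
(r − q) = 0.040056 / (540/360) = 0.026704
q = r − ln(F/S)/T = 0.0531 − 0.026704 = 0.026396
q = 2.64%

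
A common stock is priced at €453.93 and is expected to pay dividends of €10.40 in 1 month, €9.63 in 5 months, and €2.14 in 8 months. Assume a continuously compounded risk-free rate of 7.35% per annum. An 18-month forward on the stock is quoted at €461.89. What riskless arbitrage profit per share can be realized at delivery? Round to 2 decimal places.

€20.70 per share

PV(dividends) I = 10.40·e^(−0.0735·1/12) + 9.63·e^(−0.0735·5/12) + 2.14·e^(−0.0735·8/12) = 21.7137
Fair forward F* = (S − I)·e^(rT) = (453.93 − 21.7137)·e^0.110250 = 432.2163 × 1.116557 = 482.5941
Market €461.89 < fair 482.5941: forward underpriced → reverse cash-and-carry (short the stock, invest proceeds at r, pay the dividends, go long the forward).
Profit at T = |F_mkt − F*| = |461.89 − 482.5941| = €20.70 per share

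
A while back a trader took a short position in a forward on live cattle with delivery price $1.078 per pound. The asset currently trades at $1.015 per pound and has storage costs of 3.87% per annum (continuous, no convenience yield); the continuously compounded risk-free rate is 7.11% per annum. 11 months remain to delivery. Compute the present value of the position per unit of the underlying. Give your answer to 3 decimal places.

Current fair forward for the remaining 11 months: F = S·e^((r + u)·T), (r + u) = 0.0711 + 0.0387 = 0.1098
F = 1.015 · e^(0.1098 × 11/12) = 1.015 × 1.105890 = 1.1225
Value of long forward = (F − K)·e^(−rT) = (1.1225 − 1.078) · e^(−0.0711·11/12)
= 0.0445 × 0.936903 = 0.042
Short position value = −(long value) = -$0.042

-$0.042 per pound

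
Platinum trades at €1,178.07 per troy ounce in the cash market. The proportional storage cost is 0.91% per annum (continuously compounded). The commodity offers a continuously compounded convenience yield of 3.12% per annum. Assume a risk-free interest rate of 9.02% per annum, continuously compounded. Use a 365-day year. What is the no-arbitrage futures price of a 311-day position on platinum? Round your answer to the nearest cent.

Net carry = r + u − y = 0.0902 + 0.0091 − 0.0312 = 0.0681
F = S·e^((r+u−y)T) = 1178.07 · e^(0.0681 × 311/365) = 1178.07 · e^0.05802493
= 1178.07 × 1.05974141 = €1,248.45 per troy ounce

€1,248.45 per troy ounce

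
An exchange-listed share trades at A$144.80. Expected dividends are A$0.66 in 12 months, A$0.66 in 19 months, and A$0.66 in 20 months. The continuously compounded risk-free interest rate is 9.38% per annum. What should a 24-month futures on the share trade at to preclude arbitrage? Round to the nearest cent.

PV(dividends) I = 0.66·e^(−0.0938·12/12) + 0.66·e^(−0.0938·19/12) + 0.66·e^(−0.0938·20/12)
I = 0.6009 + 0.5689 + 0.5645 = 1.7343
F = (S − I)·e^(rT) = (144.80 − 1.7343) · e^(0.0938·24/12)
= 143.0657 · e^0.187600 = 143.0657 × 1.206351 = A$172.59

A$172.59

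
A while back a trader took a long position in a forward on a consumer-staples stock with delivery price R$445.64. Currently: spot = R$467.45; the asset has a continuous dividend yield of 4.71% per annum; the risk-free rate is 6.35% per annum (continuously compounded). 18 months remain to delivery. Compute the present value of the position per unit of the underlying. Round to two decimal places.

Current fair forward for the remaining 18 months: F = S·e^((r − q)·T), (r − q) = 0.0635 − 0.0471 = 0.0164
F = 467.45 · e^(0.0164 × 18/12) = 467.45 × 1.024905 = 479.0918
Value of long forward = (F − K)·e^(−rT) = (479.0918 − 445.64) · e^(−0.0635·18/12)
= 33.4518 × 0.909146 = 30.41

R$30.41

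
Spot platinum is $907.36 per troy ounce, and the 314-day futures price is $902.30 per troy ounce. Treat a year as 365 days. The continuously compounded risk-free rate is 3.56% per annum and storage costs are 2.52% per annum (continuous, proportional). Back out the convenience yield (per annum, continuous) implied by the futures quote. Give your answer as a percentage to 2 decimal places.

F = S·e^((r+u−y)T) ⇒ (r+u−y) = ln(F/S)/T
ln(902.30/907.36) = -0.005592; /T ⇒ -0.006500
y = r + u − ln(F/S)/T = 0.0356 + 0.0252 + 0.006500 = 0.067300
y = 6.73%

6.73%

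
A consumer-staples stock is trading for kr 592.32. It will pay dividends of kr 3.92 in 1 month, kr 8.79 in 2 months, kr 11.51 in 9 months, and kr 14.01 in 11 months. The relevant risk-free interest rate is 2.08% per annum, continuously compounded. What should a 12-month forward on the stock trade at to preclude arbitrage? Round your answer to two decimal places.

kr 566.23

PV(dividends) I = 3.92·e^(−0.0208·1/12) + 8.79·e^(−0.0208·2/12) + 11.51·e^(−0.0208·9/12) + 14.01·e^(−0.0208·11/12)
I = 3.9132 + 8.7596 + 11.3318 + 13.7454 = 37.7500
F = (S − I)·e^(rT) = (592.32 − 37.7500) · e^(0.0208·12/12)
= 554.5700 · e^0.020800 = 554.5700 × 1.021018 = kr 566.23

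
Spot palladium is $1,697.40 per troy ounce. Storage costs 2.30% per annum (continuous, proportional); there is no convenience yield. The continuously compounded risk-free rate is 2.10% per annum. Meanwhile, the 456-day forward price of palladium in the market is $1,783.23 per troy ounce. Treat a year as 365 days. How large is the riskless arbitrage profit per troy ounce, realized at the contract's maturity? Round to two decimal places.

$10.09 per troy ounce

Fair forward: F* = S·e^(carry·T), with carry = (r + u) = 0.0210 + 0.0230 = 0.0440
F* = 1697.40 · e^(0.0440 × 456/365) = 1697.40 · e^0.05496986 = 1697.40 × 1.05650877 = $1793.3180
Market $1783.23 < fair $1793.3180: forward underpriced → reverse cash-and-carry (short spot, go long the forward).
At maturity, profit = |F_mkt − F*| = |1783.23 − 1793.3180| = $10.09 per troy ounce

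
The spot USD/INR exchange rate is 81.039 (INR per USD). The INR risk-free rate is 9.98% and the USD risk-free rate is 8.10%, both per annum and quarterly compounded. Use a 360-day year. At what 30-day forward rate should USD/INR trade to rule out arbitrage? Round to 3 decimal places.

By covered interest parity, F = S · (1+r_INR/4)^(4T) / (1+r_USD/4)^(4T)
= 81.039 × 1.008248 / 1.006705 = 81.039 × 1.001533
F = 81.163 INR per USD

81.163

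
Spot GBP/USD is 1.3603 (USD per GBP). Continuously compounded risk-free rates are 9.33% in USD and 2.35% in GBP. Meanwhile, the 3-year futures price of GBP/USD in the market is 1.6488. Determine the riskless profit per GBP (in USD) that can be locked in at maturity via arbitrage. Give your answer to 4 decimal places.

0.0284 per GBP (in USD)

Fair futures: F* = S·e^(carry·T), with carry = (r_USD − r_GBP) = 0.0933 − 0.0235 = 0.0698
F* = 1.3603 · e^(0.0698 × 3) = 1.3603 · e^0.209400 = 1.3603 × 1.232938 = 1.6772
Market 1.6488 < fair 1.6772: forward underpriced → reverse cash-and-carry (short spot, go long the forward).
At maturity, profit = |F_mkt − F*| = |1.6488 − 1.6772| = 0.0284 per GBP (in USD)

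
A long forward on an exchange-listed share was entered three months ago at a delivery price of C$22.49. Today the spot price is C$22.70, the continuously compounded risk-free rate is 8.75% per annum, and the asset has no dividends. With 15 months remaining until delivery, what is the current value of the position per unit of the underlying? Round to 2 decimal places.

C$2.54

Current fair forward for the remaining 15 months: F = S·e^(r·T), r = 0.0875
F = 22.70 · e^(0.0875 × 15/12) = 22.70 × 1.115581 = 25.3237
Value of long forward = (F − K)·e^(−rT) = (25.3237 − 22.49) · e^(−0.0875·15/12)
= 2.8337 × 0.896394 = 2.54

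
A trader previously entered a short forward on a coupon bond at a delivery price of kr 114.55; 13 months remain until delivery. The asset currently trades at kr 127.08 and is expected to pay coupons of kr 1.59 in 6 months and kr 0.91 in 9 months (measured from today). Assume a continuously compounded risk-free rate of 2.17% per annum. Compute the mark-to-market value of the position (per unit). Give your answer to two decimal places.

PV(remaining coupons) I = 1.59·e^(−0.0217·6/12) + 0.91·e^(−0.0217·9/12) = 2.4682
Current forward F = (S − I)·e^(rT) = (127.08 − 2.4682)·e^(0.0217·13/12) = 124.6118 × 1.023787 = 127.5759
Value (long) = (F − K)·e^(−rT) = (127.5759 − 114.55) × 0.976766 = 12.7233
Short position value = −(long value) = -kr 12.72

-kr 12.72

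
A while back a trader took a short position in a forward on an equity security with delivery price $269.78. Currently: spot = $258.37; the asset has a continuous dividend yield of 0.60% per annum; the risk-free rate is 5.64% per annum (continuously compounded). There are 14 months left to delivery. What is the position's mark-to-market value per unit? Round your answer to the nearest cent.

Current fair forward for the remaining 14 months: F = S·e^((r − q)·T), (r − q) = 0.0564 − 0.0060 = 0.0504
F = 258.37 · e^(0.0504 × 14/12) = 258.37 × 1.060563 = 274.0177
Value of long forward = (F − K)·e^(−rT) = (274.0177 − 269.78) · e^(−0.0564·14/12)
= 4.2377 × 0.936318 = 3.97
Short position value = −(long value) = -$3.97

-$3.97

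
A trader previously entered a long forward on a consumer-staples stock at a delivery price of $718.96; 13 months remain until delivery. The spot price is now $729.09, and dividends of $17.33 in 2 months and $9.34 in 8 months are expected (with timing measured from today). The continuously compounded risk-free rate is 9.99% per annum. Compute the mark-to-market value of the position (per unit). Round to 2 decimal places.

PV(remaining dividends) I = 17.33·e^(−0.0999·2/12) + 9.34·e^(−0.0999·8/12) = 25.7821
Current forward F = (S − I)·e^(rT) = (729.09 − 25.7821)·e^(0.0999·13/12) = 703.3079 × 1.114298 = 783.6946
Value (long) = (F − K)·e^(−rT) = (783.6946 − 718.96) × 0.897426 = 58.0945
Value = $58.09

$58.09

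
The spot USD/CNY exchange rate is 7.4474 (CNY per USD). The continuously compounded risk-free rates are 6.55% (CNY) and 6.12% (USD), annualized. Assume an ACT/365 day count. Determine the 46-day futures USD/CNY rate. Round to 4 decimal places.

F = S·e^((r_CNY − r_USD)T) = 7.4474 · e^((0.0655 − 0.0612) × 46/365)
= 7.4474 · e^0.000542 = 7.4474 × 1.000542
F = 7.4514 CNY per USD

7.4514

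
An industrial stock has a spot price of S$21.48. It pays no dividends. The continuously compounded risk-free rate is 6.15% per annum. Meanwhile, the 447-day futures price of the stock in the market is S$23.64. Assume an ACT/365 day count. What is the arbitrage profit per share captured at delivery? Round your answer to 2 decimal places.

Fair futures: F* = S·e^(carry·T), with carry = r = 0.0615
F* = 21.48 · e^(0.0615 × 447/365) = 21.48 · e^0.075316 = 21.48 × 1.078225 = S$23.1603
Market S$23.64 > fair S$23.1603: forward overpriced → cash-and-carry (buy spot, short the forward).
At maturity, profit = |F_mkt − F*| = |23.64 − 23.1603| = S$0.48 per share

S$0.48 per share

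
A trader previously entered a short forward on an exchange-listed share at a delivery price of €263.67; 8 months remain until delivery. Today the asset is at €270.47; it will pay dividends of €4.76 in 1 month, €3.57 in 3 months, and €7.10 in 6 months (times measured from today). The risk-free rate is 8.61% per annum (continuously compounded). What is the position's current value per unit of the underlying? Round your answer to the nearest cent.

PV(remaining dividends) I = 4.76·e^(−0.0861·1/12) + 3.57·e^(−0.0861·3/12) + 7.10·e^(−0.0861·6/12) = 15.0208
Current forward F = (S − I)·e^(rT) = (270.47 − 15.0208)·e^(0.0861·8/12) = 255.4492 × 1.059079 = 270.5409
Value (long) = (F − K)·e^(−rT) = (270.5409 − 263.67) × 0.944216 = 6.4876
Short position value = −(long value) = -€6.49

-€6.49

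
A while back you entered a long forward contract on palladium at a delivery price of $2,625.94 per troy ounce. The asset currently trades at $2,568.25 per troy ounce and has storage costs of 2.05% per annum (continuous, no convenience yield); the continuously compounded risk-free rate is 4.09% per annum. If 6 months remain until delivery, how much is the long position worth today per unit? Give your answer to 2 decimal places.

Current fair forward for the remaining 6 months: F = S·e^((r + u)·T), (r + u) = 0.0409 + 0.0205 = 0.0614
F = 2568.25 · e^(0.0614 × 6/12) = 2568.25 × 1.03117610 = 2648.3180
Value of long forward = (F − K)·e^(−rT) = (2648.3180 − 2625.94) · e^(−0.0409·6/12)
= 22.3780 × 0.97975768 = 21.93

$21.93 per troy ounce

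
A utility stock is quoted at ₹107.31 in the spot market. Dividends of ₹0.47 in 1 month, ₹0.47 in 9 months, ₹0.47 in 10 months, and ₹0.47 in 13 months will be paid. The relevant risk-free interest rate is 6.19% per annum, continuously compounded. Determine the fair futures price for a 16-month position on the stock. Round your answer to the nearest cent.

PV(dividends) I = 0.47·e^(−0.0619·1/12) + 0.47·e^(−0.0619·9/12) + 0.47·e^(−0.0619·10/12) + 0.47·e^(−0.0619·13/12)
I = 0.4676 + 0.4487 + 0.4464 + 0.4395 = 1.8022
F = (S − I)·e^(rT) = (107.31 − 1.8022) · e^(0.0619·16/12)
= 105.5078 · e^0.082533 = 105.5078 × 1.086035 = ₹114.59

₹114.59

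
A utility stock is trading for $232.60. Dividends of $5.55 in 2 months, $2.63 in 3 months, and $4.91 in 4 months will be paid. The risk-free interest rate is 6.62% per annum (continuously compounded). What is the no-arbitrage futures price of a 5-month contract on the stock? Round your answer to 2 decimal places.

PV(dividends) I = 5.55·e^(−0.0662·2/12) + 2.63·e^(−0.0662·3/12) + 4.91·e^(−0.0662·4/12)
I = 5.4891 + 2.5868 + 4.8028 = 12.8787
F = (S − I)·e^(rT) = (232.60 − 12.8787) · e^(0.0662·5/12)
= 219.7213 · e^0.027583 = 219.7213 × 1.027967 = $225.87

$225.87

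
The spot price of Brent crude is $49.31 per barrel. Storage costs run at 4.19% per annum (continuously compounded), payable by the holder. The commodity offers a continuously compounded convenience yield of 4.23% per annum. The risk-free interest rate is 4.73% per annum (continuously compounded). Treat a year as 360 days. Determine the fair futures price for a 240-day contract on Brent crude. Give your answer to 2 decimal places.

Net carry = r + u − y = 0.0473 + 0.0419 − 0.0423 = 0.0469
F = S·e^((r+u−y)T) = 49.31 · e^(0.0469 × 240/360) = 49.31 · e^0.031267
= 49.31 × 1.031761 = $50.88 per barrel

$50.88 per barrel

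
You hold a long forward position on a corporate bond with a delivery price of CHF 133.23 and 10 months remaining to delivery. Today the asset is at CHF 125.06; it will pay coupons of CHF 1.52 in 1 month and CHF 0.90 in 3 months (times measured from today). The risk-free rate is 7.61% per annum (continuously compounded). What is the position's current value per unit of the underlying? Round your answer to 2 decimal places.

-CHF 2.38

PV(remaining coupons) I = 1.52·e^(−0.0761·1/12) + 0.90·e^(−0.0761·3/12) = 2.3934
Current forward F = (S − I)·e^(rT) = (125.06 − 2.3934)·e^(0.0761·10/12) = 122.6666 × 1.065471 = 130.6977
Value (long) = (F − K)·e^(−rT) = (130.6977 − 133.23) × 0.938552 = -2.3767
Value = -CHF 2.38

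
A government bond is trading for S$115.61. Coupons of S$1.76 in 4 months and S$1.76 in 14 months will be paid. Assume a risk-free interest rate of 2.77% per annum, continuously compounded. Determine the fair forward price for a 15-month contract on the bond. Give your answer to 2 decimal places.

PV(coupons) I = 1.76·e^(−0.0277·4/12) + 1.76·e^(−0.0277·14/12)
I = 1.7438 + 1.7040 = 3.4478
F = (S − I)·e^(rT) = (115.61 − 3.4478) · e^(0.0277·15/12)
= 112.1622 · e^0.034625 = 112.1622 × 1.035231 = S$116.11

S$116.11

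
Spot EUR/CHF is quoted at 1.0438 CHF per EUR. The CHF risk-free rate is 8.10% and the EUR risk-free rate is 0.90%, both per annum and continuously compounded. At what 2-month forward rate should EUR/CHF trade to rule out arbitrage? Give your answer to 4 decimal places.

F = S·e^((r_CHF − r_EUR)T) = 1.0438 · e^((0.0810 − 0.0090) × 2/12)
= 1.0438 · e^0.012000 = 1.0438 × 1.012072
F = 1.0564 CHF per EUR

1.0564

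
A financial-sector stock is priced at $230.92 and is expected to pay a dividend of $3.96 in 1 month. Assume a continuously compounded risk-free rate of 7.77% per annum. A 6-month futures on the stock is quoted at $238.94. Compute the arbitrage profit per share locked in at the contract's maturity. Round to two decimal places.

$2.96 per share

PV(dividends) I = 3.96·e^(−0.0777·1/12) = 3.9344
Fair futures F* = (S − I)·e^(rT) = (230.92 − 3.9344)·e^0.038850 = 226.9856 × 1.039615 = 235.9776
Market $238.94 > fair 235.9776: forward overpriced → cash-and-carry (borrow at r, buy the stock and collect the dividends, short the forward).
Profit at T = |F_mkt − F*| = |238.94 − 235.9776| = $2.96 per share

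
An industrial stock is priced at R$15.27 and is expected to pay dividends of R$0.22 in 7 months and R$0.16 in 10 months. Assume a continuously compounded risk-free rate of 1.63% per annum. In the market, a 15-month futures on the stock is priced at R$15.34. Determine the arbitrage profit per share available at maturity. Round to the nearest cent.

R$0.14 per share

PV(dividends) I = 0.22·e^(−0.0163·7/12) + 0.16·e^(−0.0163·10/12) = 0.3758
Fair futures F* = (S − I)·e^(rT) = (15.27 − 0.3758)·e^0.020375 = 14.8942 × 1.020584 = 15.2008
Market R$15.34 > fair 15.2008: forward overpriced → cash-and-carry (borrow at r, buy the stock and collect the dividends, short the forward).
Profit at T = |F_mkt − F*| = |15.34 − 15.2008| = R$0.14 per share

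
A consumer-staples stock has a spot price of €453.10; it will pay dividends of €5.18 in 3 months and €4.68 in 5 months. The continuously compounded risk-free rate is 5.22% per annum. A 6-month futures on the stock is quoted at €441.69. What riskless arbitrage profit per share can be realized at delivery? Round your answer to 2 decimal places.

€13.44 per share

PV(dividends) I = 5.18·e^(−0.0522·3/12) + 4.68·e^(−0.0522·5/12) = 9.6921
Fair futures F* = (S − I)·e^(rT) = (453.10 − 9.6921)·e^0.026100 = 443.4079 × 1.026444 = 455.1334
Market €441.69 < fair 455.1334: forward underpriced → reverse cash-and-carry (short the stock, invest proceeds at r, pay the dividends, go long the forward).
Profit at T = |F_mkt − F*| = |441.69 − 455.1334| = €13.44 per share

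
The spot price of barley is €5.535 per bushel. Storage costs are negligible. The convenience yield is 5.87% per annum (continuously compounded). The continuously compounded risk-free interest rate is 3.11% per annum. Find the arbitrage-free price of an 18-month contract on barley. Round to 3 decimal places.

€5.311 per bushel

Net carry = r + u − y = 0.0311 + 0.0000 − 0.0587 = -0.0276
F = S·e^((r+u−y)T) = 5.535 · e^(-0.0276 × 18/12) = 5.535 · e^-0.041400
= 5.535 × 0.959445 = €5.311 per bushel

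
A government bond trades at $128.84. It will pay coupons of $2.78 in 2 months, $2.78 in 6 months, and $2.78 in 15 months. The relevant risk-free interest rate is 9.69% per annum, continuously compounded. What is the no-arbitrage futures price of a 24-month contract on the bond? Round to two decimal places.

$146.87

PV(coupons) I = 2.78·e^(−0.0969·2/12) + 2.78·e^(−0.0969·6/12) + 2.78·e^(−0.0969·15/12)
I = 2.7355 + 2.6485 + 2.4629 = 7.8469
F = (S − I)·e^(rT) = (128.84 − 7.8469) · e^(0.0969·24/12)
= 120.9931 · e^0.193800 = 120.9931 × 1.213853 = $146.87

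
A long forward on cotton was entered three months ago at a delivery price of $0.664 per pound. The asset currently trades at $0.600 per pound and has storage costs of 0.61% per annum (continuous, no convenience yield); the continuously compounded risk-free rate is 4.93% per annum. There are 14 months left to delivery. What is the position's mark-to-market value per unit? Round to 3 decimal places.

-$0.023 per pound

Current fair forward for the remaining 14 months: F = S·e^((r + u)·T), (r + u) = 0.0493 + 0.0061 = 0.0554
F = 0.600 · e^(0.0554 × 14/12) = 0.600 × 1.066768 = 0.6401
Value of long forward = (F − K)·e^(−rT) = (0.6401 − 0.664) · e^(−0.0493·14/12)
= -0.0239 × 0.944106 = -0.023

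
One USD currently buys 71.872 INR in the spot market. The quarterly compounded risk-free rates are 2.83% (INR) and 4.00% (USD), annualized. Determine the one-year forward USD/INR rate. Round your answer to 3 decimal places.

71.043

By covered interest parity, F = S · (1+r_INR/4)^(4T) / (1+r_USD/4)^(4T)
= 71.872 × 1.028602 / 1.040604 = 71.872 × 0.988466
F = 71.043 INR per USD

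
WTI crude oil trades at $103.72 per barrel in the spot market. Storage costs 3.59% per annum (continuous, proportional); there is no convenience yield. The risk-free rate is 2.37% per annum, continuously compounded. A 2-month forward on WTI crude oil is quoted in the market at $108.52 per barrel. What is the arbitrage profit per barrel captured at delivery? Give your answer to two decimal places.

$3.76 per barrel

Fair forward: F* = S·e^(carry·T), with carry = (r + u) = 0.0237 + 0.0359 = 0.0596
F* = 103.72 · e^(0.0596 × 2/12) = 103.72 · e^0.009933 = 103.72 × 1.009982 = $104.7553
Market $108.52 > fair $104.7553: forward overpriced → cash-and-carry (buy spot, short the forward).
At maturity, profit = |F_mkt − F*| = |108.52 − 104.7553| = $3.76 per barrel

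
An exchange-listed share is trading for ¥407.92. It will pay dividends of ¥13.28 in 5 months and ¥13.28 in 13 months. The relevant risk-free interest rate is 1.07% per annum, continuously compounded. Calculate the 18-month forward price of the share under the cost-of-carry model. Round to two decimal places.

¥387.75

PV(dividends) I = 13.28·e^(−0.0107·5/12) + 13.28·e^(−0.0107·13/12)
I = 13.2209 + 13.1270 = 26.3479
F = (S − I)·e^(rT) = (407.92 − 26.3479) · e^(0.0107·18/12)
= 381.5721 · e^0.016050 = 381.5721 × 1.016179 = ¥387.75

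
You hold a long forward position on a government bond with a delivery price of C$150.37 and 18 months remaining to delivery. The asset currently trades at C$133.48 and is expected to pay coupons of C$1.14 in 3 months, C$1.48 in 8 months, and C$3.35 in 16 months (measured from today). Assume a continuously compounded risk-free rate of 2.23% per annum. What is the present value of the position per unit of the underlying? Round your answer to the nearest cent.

PV(remaining coupons) I = 1.14·e^(−0.0223·3/12) + 1.48·e^(−0.0223·8/12) + 3.35·e^(−0.0223·16/12) = 5.8437
Current forward F = (S − I)·e^(rT) = (133.48 − 5.8437)·e^(0.0223·18/12) = 127.6363 × 1.034016 = 131.9780
Value (long) = (F − K)·e^(−rT) = (131.9780 − 150.37) × 0.967103 = -17.7870
Value = -C$17.79

-C$17.79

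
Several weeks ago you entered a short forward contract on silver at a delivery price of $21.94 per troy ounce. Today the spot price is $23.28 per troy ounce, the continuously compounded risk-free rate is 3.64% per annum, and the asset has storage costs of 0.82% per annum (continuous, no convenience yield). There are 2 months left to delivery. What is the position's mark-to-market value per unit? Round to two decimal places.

Current fair forward for the remaining 2 months: F = S·e^((r + u)·T), (r + u) = 0.0364 + 0.0082 = 0.0446
F = 23.28 · e^(0.0446 × 2/12) = 23.28 × 1.007461 = 23.4537
Value of long forward = (F − K)·e^(−rT) = (23.4537 − 21.94) · e^(−0.0364·2/12)
= 1.5137 × 0.993952 = 1.50
Short position value = −(long value) = -$1.50

-$1.50 per troy ounce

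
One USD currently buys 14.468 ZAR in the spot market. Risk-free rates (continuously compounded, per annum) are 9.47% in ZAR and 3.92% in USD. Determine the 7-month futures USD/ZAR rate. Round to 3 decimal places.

14.944

F = S·e^((r_ZAR − r_USD)T) = 14.468 · e^((0.0947 − 0.0392) × 7/12)
= 14.468 · e^0.032375 = 14.468 × 1.032905
F = 14.944 ZAR per USD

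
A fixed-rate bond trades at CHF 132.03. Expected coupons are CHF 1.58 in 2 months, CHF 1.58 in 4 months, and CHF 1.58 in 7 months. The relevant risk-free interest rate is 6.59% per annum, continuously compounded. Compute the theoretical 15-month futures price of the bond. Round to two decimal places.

CHF 138.34

PV(coupons) I = 1.58·e^(−0.0659·2/12) + 1.58·e^(−0.0659·4/12) + 1.58·e^(−0.0659·7/12)
I = 1.5627 + 1.5457 + 1.5204 = 4.6288
F = (S − I)·e^(rT) = (132.03 − 4.6288) · e^(0.0659·15/12)
= 127.4012 · e^0.082375 = 127.4012 × 1.085863 = CHF 138.34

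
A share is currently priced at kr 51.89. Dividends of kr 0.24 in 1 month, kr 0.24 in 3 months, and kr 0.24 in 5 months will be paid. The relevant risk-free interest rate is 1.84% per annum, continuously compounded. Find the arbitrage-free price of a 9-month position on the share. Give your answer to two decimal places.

PV(dividends) I = 0.24·e^(−0.0184·1/12) + 0.24·e^(−0.0184·3/12) + 0.24·e^(−0.0184·5/12)
I = 0.2396 + 0.2389 + 0.2382 = 0.7167
F = (S − I)·e^(rT) = (51.89 − 0.7167) · e^(0.0184·9/12)
= 51.1733 · e^0.013800 = 51.1733 × 1.013896 = kr 51.88

kr 51.88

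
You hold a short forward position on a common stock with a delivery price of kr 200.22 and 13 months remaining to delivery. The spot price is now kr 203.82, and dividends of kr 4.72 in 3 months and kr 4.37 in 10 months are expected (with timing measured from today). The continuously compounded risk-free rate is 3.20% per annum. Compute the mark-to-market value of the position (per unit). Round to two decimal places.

PV(remaining dividends) I = 4.72·e^(−0.0320·3/12) + 4.37·e^(−0.0320·10/12) = 8.9374
Current forward F = (S − I)·e^(rT) = (203.82 − 8.9374)·e^(0.0320·13/12) = 194.8826 × 1.035275 = 201.7571
Value (long) = (F − K)·e^(−rT) = (201.7571 − 200.22) × 0.965927 = 1.4847
Short position value = −(long value) = -kr 1.48

-kr 1.48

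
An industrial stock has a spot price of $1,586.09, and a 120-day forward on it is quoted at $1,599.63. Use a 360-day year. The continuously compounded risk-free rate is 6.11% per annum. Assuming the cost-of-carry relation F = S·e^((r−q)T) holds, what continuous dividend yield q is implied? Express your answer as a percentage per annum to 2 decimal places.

From F = S·e^((r−q)T): (r − q) = ln(F/S)/T
ln(1599.63/1586.09) = ln(1.008537) = 0.008501
(r − q) = 0.008501 / (120/360) = 0.025503
q = r − ln(F/S)/T = 0.0611 − 0.025503 = 0.035597
q = 3.56%

3.56%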